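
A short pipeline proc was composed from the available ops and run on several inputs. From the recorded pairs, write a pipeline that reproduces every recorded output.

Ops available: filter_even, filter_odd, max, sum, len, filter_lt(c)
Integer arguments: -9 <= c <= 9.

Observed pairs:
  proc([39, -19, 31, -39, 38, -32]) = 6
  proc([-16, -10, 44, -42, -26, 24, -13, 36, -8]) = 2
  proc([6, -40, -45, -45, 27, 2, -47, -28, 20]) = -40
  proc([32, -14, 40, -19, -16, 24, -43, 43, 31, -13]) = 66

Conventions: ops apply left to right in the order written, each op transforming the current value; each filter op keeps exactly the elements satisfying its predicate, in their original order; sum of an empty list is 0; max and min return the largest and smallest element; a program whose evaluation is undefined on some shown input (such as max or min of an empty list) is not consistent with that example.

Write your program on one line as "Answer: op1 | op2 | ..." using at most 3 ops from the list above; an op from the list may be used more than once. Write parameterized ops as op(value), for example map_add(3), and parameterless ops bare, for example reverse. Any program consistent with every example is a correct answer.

filter_even | sum

Check, running the answer program on each example:
  [39, -19, 31, -39, 38, -32] -> [38, -32] -> 6
  [-16, -10, 44, -42, -26, 24, -13, 36, -8] -> [-16, -10, 44, -42, -26, 24, 36, -8] -> 2
  [6, -40, -45, -45, 27, 2, -47, -28, 20] -> [6, -40, 2, -28, 20] -> -40
  [32, -14, 40, -19, -16, 24, -43, 43, 31, -13] -> [32, -14, 40, -16, 24] -> 66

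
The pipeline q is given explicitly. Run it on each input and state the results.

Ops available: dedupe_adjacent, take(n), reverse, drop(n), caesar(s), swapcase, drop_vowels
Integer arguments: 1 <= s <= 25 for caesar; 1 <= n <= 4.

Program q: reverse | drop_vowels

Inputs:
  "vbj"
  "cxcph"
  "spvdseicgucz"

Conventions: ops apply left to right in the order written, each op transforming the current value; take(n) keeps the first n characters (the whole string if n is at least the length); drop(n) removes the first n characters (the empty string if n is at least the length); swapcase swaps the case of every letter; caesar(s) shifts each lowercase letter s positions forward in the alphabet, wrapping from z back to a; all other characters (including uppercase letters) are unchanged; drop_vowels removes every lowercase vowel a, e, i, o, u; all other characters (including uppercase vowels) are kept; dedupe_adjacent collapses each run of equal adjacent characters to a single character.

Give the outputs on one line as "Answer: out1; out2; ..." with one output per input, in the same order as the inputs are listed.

"jbv"; "hpcxc"; "zcgcsdvps"

Execution, op by op:
  "vbj" -> "jbv" -> "jbv"
  "cxcph" -> "hpcxc" -> "hpcxc"
  "spvdseicgucz" -> "zcugciesdvps" -> "zcgcsdvps"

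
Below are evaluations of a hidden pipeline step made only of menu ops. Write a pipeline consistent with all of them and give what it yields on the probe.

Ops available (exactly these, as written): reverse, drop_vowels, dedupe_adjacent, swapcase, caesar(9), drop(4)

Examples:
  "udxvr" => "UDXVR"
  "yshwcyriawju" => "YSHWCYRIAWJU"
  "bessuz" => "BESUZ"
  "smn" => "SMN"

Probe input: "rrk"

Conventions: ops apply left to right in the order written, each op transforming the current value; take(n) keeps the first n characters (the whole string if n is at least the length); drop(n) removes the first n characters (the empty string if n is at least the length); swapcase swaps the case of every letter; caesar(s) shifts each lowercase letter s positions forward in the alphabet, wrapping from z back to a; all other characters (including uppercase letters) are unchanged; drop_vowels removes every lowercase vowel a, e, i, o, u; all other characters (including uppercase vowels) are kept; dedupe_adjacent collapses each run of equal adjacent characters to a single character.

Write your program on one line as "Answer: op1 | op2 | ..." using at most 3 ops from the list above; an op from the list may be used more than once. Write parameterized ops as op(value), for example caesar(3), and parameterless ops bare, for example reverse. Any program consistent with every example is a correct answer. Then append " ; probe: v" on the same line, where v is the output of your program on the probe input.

dedupe_adjacent | swapcase ; probe: "RK"

Check, running the answer program on each example:
  "udxvr" -> "udxvr" -> "UDXVR"
  "yshwcyriawju" -> "yshwcyriawju" -> "YSHWCYRIAWJU"
  "bessuz" -> "besuz" -> "BESUZ"
  "smn" -> "smn" -> "SMN"
  probe: "rrk" -> "rk" -> "RK"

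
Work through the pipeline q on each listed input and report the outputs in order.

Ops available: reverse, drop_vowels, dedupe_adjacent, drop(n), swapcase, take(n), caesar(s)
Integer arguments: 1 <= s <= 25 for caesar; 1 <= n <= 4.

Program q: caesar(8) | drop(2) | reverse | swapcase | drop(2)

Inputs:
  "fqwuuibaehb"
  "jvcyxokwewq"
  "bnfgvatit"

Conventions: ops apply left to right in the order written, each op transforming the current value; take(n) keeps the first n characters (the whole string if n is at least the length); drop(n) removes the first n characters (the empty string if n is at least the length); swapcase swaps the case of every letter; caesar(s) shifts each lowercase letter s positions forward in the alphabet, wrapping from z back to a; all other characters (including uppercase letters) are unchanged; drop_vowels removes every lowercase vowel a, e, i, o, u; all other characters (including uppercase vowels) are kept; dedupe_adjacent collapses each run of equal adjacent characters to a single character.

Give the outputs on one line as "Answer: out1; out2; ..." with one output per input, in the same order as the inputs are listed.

Execution, op by op:
  "fqwuuibaehb" -> "nyeccqjimpj" -> "eccqjimpj" -> "jpmijqcce" -> "JPMIJQCCE" -> "MIJQCCE"
  "jvcyxokwewq" -> "rdkgfwsemey" -> "kgfwsemey" -> "yemeswfgk" -> "YEMESWFGK" -> "MESWFGK"
  "bnfgvatit" -> "jvnodibqb" -> "nodibqb" -> "bqbidon" -> "BQBIDON" -> "BIDON"

"MIJQCCE"; "MESWFGK"; "BIDON"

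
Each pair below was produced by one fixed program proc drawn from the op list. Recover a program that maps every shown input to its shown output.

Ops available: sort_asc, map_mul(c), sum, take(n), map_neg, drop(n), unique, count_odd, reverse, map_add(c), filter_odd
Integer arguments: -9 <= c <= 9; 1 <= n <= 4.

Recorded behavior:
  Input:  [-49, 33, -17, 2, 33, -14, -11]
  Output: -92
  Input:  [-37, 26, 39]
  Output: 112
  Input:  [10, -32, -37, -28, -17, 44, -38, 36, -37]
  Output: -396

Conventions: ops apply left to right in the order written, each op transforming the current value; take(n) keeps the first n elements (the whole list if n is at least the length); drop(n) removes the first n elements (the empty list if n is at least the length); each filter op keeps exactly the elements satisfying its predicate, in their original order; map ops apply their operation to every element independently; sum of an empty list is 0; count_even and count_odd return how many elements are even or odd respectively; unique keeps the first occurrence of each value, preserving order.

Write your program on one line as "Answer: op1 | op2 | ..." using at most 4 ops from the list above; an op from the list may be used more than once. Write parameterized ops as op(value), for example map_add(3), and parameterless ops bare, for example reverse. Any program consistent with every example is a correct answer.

sort_asc | map_mul(4) | sum

Check, running the answer program on each example:
  [-49, 33, -17, 2, 33, -14, -11] -> [-49, -17, -14, -11, 2, 33, 33] -> [-196, -68, -56, -44, 8, 132, 132] -> -92
  [-37, 26, 39] -> [-37, 26, 39] -> [-148, 104, 156] -> 112
  [10, -32, -37, -28, -17, 44, -38, 36, -37] -> [-38, -37, -37, -32, -28, -17, 10, 36, 44] -> [-152, -148, -148, -128, -112, -68, 40, 144, 176] -> -396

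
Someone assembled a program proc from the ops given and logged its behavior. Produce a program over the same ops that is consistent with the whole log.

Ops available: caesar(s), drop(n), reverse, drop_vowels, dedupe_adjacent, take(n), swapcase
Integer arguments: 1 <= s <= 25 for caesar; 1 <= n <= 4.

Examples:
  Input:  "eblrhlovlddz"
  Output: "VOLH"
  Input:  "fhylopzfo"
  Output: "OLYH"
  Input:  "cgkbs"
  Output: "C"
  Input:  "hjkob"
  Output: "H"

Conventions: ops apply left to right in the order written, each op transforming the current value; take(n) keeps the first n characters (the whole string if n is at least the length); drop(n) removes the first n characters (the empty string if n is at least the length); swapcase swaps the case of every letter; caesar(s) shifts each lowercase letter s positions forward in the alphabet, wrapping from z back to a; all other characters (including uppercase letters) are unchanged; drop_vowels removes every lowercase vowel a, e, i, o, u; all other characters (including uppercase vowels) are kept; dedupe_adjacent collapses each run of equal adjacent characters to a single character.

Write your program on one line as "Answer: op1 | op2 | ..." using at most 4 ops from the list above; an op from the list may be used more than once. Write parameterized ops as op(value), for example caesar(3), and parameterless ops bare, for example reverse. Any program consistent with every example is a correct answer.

swapcase | reverse | drop(4) | take(4)

Check, running the answer program on each example:
  "eblrhlovlddz" -> "EBLRHLOVLDDZ" -> "ZDDLVOLHRLBE" -> "VOLHRLBE" -> "VOLH"
  "fhylopzfo" -> "FHYLOPZFO" -> "OFZPOLYHF" -> "OLYHF" -> "OLYH"
  "cgkbs" -> "CGKBS" -> "SBKGC" -> "C" -> "C"
  "hjkob" -> "HJKOB" -> "BOKJH" -> "H" -> "H"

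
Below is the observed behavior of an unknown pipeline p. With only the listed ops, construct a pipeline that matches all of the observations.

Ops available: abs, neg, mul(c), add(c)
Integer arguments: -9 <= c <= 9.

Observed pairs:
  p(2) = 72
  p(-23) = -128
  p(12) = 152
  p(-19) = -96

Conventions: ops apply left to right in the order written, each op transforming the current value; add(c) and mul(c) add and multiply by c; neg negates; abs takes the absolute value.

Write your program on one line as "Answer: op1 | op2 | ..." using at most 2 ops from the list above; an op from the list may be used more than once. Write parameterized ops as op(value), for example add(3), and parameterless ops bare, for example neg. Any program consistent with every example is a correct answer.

add(7) | mul(8)

Check, running the answer program on each example:
  2 -> 9 -> 72
  -23 -> -16 -> -128
  12 -> 19 -> 152
  -19 -> -12 -> -96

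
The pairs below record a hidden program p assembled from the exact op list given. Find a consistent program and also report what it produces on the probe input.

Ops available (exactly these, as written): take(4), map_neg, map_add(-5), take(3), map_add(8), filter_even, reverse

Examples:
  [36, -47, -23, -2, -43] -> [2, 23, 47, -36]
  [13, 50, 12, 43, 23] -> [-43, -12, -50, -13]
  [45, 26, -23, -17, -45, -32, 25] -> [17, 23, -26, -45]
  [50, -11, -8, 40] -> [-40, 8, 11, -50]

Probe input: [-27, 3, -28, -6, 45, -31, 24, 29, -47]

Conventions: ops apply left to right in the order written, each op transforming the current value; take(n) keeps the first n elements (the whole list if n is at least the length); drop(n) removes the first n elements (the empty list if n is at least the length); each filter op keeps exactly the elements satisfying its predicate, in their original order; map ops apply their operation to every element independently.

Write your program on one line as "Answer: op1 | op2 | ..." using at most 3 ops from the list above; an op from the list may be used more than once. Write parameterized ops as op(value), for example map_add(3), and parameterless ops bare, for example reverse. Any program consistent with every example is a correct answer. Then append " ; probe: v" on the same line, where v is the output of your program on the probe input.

take(4) | reverse | map_neg ; probe: [6, 28, -3, 27]

Check, running the answer program on each example:
  [36, -47, -23, -2, -43] -> [36, -47, -23, -2] -> [-2, -23, -47, 36] -> [2, 23, 47, -36]
  [13, 50, 12, 43, 23] -> [13, 50, 12, 43] -> [43, 12, 50, 13] -> [-43, -12, -50, -13]
  [45, 26, -23, -17, -45, -32, 25] -> [45, 26, -23, -17] -> [-17, -23, 26, 45] -> [17, 23, -26, -45]
  [50, -11, -8, 40] -> [50, -11, -8, 40] -> [40, -8, -11, 50] -> [-40, 8, 11, -50]
  probe: [-27, 3, -28, -6, 45, -31, 24, 29, -47] -> [-27, 3, -28, -6] -> [-6, -28, 3, -27] -> [6, 28, -3, 27]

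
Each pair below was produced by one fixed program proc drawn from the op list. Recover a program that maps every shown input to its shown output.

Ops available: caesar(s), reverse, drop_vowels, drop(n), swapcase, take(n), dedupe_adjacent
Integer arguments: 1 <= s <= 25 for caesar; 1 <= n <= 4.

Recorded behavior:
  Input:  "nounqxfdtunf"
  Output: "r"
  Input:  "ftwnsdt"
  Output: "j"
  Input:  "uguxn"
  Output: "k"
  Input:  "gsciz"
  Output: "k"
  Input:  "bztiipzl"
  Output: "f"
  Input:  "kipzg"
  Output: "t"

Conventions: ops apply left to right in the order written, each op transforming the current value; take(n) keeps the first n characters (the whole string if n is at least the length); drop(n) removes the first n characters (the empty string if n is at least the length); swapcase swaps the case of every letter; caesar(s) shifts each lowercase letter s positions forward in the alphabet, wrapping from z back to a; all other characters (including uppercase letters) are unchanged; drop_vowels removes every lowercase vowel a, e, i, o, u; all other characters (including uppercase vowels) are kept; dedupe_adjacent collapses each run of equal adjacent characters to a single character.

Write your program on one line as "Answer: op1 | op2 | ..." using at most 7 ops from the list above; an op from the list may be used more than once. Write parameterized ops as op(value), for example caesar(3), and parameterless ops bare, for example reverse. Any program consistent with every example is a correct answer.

dedupe_adjacent | drop_vowels | caesar(25) | caesar(5) | drop_vowels | take(1)

Check, running the answer program on each example:
  "nounqxfdtunf" -> "nounqxfdtunf" -> "nnqxfdtnf" -> "mmpwecsme" -> "rrubjhxrj" -> "rrbjhxrj" -> "r"
  "ftwnsdt" -> "ftwnsdt" -> "ftwnsdt" -> "esvmrcs" -> "jxarwhx" -> "jxrwhx" -> "j"
  "uguxn" -> "uguxn" -> "gxn" -> "fwm" -> "kbr" -> "kbr" -> "k"
  "gsciz" -> "gsciz" -> "gscz" -> "frby" -> "kwgd" -> "kwgd" -> "k"
  "bztiipzl" -> "bztipzl" -> "bztpzl" -> "aysoyk" -> "fdxtdp" -> "fdxtdp" -> "f"
  "kipzg" -> "kipzg" -> "kpzg" -> "joyf" -> "otdk" -> "tdk" -> "t"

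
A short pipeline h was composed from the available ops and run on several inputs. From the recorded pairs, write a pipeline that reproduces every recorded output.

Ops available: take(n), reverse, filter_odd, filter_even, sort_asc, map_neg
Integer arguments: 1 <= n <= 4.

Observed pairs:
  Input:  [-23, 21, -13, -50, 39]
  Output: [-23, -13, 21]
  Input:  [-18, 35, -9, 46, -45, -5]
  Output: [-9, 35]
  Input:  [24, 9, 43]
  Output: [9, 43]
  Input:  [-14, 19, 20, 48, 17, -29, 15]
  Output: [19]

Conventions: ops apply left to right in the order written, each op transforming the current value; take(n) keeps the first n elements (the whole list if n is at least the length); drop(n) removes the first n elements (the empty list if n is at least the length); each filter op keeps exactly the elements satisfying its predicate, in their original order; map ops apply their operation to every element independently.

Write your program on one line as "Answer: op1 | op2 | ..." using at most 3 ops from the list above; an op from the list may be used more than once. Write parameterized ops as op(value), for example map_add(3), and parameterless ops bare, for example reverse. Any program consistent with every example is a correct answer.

take(3) | filter_odd | sort_asc

Check, running the answer program on each example:
  [-23, 21, -13, -50, 39] -> [-23, 21, -13] -> [-23, 21, -13] -> [-23, -13, 21]
  [-18, 35, -9, 46, -45, -5] -> [-18, 35, -9] -> [35, -9] -> [-9, 35]
  [24, 9, 43] -> [24, 9, 43] -> [9, 43] -> [9, 43]
  [-14, 19, 20, 48, 17, -29, 15] -> [-14, 19, 20] -> [19] -> [19]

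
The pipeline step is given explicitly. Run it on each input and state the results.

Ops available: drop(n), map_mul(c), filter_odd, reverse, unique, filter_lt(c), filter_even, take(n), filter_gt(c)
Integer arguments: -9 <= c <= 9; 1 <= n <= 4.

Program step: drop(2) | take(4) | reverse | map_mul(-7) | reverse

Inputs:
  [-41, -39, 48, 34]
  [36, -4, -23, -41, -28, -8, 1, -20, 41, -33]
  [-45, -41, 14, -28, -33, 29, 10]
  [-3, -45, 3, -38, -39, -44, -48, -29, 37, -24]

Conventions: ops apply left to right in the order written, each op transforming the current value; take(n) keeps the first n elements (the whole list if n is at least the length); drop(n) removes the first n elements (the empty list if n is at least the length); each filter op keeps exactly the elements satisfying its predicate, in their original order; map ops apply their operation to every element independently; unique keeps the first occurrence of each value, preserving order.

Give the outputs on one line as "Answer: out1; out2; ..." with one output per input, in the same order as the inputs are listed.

Execution, op by op:
  [-41, -39, 48, 34] -> [48, 34] -> [48, 34] -> [34, 48] -> [-238, -336] -> [-336, -238]
  [36, -4, -23, -41, -28, -8, 1, -20, 41, -33] -> [-23, -41, -28, -8, 1, -20, 41, -33] -> [-23, -41, -28, -8] -> [-8, -28, -41, -23] -> [56, 196, 287, 161] -> [161, 287, 196, 56]
  [-45, -41, 14, -28, -33, 29, 10] -> [14, -28, -33, 29, 10] -> [14, -28, -33, 29] -> [29, -33, -28, 14] -> [-203, 231, 196, -98] -> [-98, 196, 231, -203]
  [-3, -45, 3, -38, -39, -44, -48, -29, 37, -24] -> [3, -38, -39, -44, -48, -29, 37, -24] -> [3, -38, -39, -44] -> [-44, -39, -38, 3] -> [308, 273, 266, -21] -> [-21, 266, 273, 308]

[-336, -238]; [161, 287, 196, 56]; [-98, 196, 231, -203]; [-21, 266, 273, 308]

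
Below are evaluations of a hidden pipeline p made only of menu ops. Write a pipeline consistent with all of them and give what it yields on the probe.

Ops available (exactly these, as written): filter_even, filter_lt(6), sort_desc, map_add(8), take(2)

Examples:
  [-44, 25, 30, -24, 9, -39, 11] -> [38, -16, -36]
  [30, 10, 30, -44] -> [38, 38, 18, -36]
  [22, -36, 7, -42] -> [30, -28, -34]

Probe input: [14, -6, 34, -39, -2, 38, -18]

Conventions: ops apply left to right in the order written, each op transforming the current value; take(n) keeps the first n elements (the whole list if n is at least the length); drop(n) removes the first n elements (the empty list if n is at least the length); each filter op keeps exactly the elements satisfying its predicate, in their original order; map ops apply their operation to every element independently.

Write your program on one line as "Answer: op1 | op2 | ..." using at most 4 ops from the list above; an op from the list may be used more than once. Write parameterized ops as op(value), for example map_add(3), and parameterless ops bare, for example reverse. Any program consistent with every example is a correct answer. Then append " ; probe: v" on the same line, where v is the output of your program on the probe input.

sort_desc | filter_even | map_add(8) ; probe: [46, 42, 22, 6, 2, -10]

Check, running the answer program on each example:
  [-44, 25, 30, -24, 9, -39, 11] -> [30, 25, 11, 9, -24, -39, -44] -> [30, -24, -44] -> [38, -16, -36]
  [30, 10, 30, -44] -> [30, 30, 10, -44] -> [30, 30, 10, -44] -> [38, 38, 18, -36]
  [22, -36, 7, -42] -> [22, 7, -36, -42] -> [22, -36, -42] -> [30, -28, -34]
  probe: [14, -6, 34, -39, -2, 38, -18] -> [38, 34, 14, -2, -6, -18, -39] -> [38, 34, 14, -2, -6, -18] -> [46, 42, 22, 6, 2, -10]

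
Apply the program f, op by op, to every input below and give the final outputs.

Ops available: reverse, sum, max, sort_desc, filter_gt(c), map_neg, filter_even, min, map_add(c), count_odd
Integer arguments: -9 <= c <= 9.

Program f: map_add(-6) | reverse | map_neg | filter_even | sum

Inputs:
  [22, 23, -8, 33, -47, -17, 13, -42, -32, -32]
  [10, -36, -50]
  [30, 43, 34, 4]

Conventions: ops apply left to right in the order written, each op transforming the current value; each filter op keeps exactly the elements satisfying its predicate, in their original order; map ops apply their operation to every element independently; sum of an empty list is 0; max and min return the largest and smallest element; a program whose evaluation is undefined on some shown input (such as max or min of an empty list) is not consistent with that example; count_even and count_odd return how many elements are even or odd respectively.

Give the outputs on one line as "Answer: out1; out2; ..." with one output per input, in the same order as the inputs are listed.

122; 94; -50

Execution, op by op:
  [22, 23, -8, 33, -47, -17, 13, -42, -32, -32] -> [16, 17, -14, 27, -53, -23, 7, -48, -38, -38] -> [-38, -38, -48, 7, -23, -53, 27, -14, 17, 16] -> [38, 38, 48, -7, 23, 53, -27, 14, -17, -16] -> [38, 38, 48, 14, -16] -> 122
  [10, -36, -50] -> [4, -42, -56] -> [-56, -42, 4] -> [56, 42, -4] -> [56, 42, -4] -> 94
  [30, 43, 34, 4] -> [24, 37, 28, -2] -> [-2, 28, 37, 24] -> [2, -28, -37, -24] -> [2, -28, -24] -> -50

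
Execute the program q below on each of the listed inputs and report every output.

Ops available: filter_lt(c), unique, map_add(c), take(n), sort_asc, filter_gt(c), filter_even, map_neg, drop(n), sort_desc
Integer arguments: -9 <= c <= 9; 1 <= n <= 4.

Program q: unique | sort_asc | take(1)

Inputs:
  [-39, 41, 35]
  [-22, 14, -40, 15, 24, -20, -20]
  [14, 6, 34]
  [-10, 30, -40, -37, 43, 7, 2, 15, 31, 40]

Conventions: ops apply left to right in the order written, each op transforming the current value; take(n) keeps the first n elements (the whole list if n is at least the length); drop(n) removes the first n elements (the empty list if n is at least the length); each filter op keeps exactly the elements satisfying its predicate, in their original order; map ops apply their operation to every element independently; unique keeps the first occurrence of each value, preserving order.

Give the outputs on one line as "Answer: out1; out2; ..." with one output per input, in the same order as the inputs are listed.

Execution, op by op:
  [-39, 41, 35] -> [-39, 41, 35] -> [-39, 35, 41] -> [-39]
  [-22, 14, -40, 15, 24, -20, -20] -> [-22, 14, -40, 15, 24, -20] -> [-40, -22, -20, 14, 15, 24] -> [-40]
  [14, 6, 34] -> [14, 6, 34] -> [6, 14, 34] -> [6]
  [-10, 30, -40, -37, 43, 7, 2, 15, 31, 40] -> [-10, 30, -40, -37, 43, 7, 2, 15, 31, 40] -> [-40, -37, -10, 2, 7, 15, 30, 31, 40, 43] -> [-40]

[-39]; [-40]; [6]; [-40]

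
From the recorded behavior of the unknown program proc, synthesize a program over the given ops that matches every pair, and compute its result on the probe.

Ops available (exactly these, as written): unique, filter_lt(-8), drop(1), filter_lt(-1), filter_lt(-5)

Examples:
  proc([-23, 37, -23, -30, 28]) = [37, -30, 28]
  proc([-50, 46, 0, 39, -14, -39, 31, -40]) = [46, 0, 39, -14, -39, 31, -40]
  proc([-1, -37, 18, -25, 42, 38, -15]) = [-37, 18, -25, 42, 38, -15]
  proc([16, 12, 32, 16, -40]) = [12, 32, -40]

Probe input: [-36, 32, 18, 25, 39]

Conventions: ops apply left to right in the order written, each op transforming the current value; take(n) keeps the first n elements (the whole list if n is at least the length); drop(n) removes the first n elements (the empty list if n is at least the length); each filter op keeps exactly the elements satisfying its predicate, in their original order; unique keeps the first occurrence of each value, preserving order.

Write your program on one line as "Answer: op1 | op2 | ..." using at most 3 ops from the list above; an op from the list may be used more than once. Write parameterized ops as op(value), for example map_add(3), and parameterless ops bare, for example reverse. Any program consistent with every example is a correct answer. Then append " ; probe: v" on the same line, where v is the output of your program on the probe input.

unique | drop(1) ; probe: [32, 18, 25, 39]

Check, running the answer program on each example:
  [-23, 37, -23, -30, 28] -> [-23, 37, -30, 28] -> [37, -30, 28]
  [-50, 46, 0, 39, -14, -39, 31, -40] -> [-50, 46, 0, 39, -14, -39, 31, -40] -> [46, 0, 39, -14, -39, 31, -40]
  [-1, -37, 18, -25, 42, 38, -15] -> [-1, -37, 18, -25, 42, 38, -15] -> [-37, 18, -25, 42, 38, -15]
  [16, 12, 32, 16, -40] -> [16, 12, 32, -40] -> [12, 32, -40]
  probe: [-36, 32, 18, 25, 39] -> [-36, 32, 18, 25, 39] -> [32, 18, 25, 39]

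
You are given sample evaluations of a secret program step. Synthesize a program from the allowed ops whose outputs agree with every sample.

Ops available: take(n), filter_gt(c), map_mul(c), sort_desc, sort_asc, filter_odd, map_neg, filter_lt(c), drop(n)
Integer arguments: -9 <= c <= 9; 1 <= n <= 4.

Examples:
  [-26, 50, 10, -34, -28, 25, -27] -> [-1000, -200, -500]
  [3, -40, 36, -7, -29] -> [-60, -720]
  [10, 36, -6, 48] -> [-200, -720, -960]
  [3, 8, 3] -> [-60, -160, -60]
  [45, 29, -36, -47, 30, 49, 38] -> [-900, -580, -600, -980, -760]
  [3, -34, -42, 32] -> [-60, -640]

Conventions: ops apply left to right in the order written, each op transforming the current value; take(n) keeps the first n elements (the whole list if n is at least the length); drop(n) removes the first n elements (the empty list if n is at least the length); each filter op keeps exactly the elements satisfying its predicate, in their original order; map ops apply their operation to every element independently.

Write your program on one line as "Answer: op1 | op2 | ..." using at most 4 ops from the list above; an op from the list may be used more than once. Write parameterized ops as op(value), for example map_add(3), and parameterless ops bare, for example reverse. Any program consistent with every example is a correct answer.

map_mul(-4) | map_mul(5) | filter_lt(2)

Check, running the answer program on each example:
  [-26, 50, 10, -34, -28, 25, -27] -> [104, -200, -40, 136, 112, -100, 108] -> [520, -1000, -200, 680, 560, -500, 540] -> [-1000, -200, -500]
  [3, -40, 36, -7, -29] -> [-12, 160, -144, 28, 116] -> [-60, 800, -720, 140, 580] -> [-60, -720]
  [10, 36, -6, 48] -> [-40, -144, 24, -192] -> [-200, -720, 120, -960] -> [-200, -720, -960]
  [3, 8, 3] -> [-12, -32, -12] -> [-60, -160, -60] -> [-60, -160, -60]
  [45, 29, -36, -47, 30, 49, 38] -> [-180, -116, 144, 188, -120, -196, -152] -> [-900, -580, 720, 940, -600, -980, -760] -> [-900, -580, -600, -980, -760]
  [3, -34, -42, 32] -> [-12, 136, 168, -128] -> [-60, 680, 840, -640] -> [-60, -640]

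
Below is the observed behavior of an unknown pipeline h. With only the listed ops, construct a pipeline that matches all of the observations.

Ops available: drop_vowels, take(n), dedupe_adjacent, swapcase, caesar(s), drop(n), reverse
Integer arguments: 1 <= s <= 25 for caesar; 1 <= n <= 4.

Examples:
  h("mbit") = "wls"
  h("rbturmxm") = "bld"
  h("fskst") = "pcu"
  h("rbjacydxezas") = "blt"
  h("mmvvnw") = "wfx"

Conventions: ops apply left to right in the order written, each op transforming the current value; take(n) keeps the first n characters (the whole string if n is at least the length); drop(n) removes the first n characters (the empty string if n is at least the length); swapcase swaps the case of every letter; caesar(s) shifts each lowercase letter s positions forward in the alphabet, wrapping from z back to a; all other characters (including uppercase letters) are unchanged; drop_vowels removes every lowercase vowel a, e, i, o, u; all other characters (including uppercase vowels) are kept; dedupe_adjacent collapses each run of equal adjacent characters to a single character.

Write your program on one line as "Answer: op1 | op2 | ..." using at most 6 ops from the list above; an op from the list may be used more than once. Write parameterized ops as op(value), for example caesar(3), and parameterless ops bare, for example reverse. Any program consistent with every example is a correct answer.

caesar(10) | reverse | dedupe_adjacent | reverse | take(3)

Check, running the answer program on each example:
  "mbit" -> "wlsd" -> "dslw" -> "dslw" -> "wlsd" -> "wls"
  "rbturmxm" -> "bldebwhw" -> "whwbedlb" -> "whwbedlb" -> "bldebwhw" -> "bld"
  "fskst" -> "pcucd" -> "dcucp" -> "dcucp" -> "pcucd" -> "pcu"
  "rbjacydxezas" -> "bltkminhojkc" -> "ckjohnimktlb" -> "ckjohnimktlb" -> "bltkminhojkc" -> "blt"
  "mmvvnw" -> "wwffxg" -> "gxffww" -> "gxfw" -> "wfxg" -> "wfx"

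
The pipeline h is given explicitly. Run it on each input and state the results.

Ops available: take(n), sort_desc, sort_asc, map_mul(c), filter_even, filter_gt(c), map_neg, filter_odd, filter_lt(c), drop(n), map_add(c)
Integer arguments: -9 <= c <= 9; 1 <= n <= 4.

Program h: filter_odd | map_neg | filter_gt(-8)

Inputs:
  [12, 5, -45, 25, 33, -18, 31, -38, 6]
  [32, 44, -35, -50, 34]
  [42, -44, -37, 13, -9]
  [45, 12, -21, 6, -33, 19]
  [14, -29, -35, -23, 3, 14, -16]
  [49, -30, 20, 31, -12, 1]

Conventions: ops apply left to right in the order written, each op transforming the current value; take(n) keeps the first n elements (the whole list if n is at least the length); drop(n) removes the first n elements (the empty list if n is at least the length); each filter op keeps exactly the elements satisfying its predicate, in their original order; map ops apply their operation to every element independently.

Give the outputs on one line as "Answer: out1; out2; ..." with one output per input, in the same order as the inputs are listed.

Execution, op by op:
  [12, 5, -45, 25, 33, -18, 31, -38, 6] -> [5, -45, 25, 33, 31] -> [-5, 45, -25, -33, -31] -> [-5, 45]
  [32, 44, -35, -50, 34] -> [-35] -> [35] -> [35]
  [42, -44, -37, 13, -9] -> [-37, 13, -9] -> [37, -13, 9] -> [37, 9]
  [45, 12, -21, 6, -33, 19] -> [45, -21, -33, 19] -> [-45, 21, 33, -19] -> [21, 33]
  [14, -29, -35, -23, 3, 14, -16] -> [-29, -35, -23, 3] -> [29, 35, 23, -3] -> [29, 35, 23, -3]
  [49, -30, 20, 31, -12, 1] -> [49, 31, 1] -> [-49, -31, -1] -> [-1]

[-5, 45]; [35]; [37, 9]; [21, 33]; [29, 35, 23, -3]; [-1]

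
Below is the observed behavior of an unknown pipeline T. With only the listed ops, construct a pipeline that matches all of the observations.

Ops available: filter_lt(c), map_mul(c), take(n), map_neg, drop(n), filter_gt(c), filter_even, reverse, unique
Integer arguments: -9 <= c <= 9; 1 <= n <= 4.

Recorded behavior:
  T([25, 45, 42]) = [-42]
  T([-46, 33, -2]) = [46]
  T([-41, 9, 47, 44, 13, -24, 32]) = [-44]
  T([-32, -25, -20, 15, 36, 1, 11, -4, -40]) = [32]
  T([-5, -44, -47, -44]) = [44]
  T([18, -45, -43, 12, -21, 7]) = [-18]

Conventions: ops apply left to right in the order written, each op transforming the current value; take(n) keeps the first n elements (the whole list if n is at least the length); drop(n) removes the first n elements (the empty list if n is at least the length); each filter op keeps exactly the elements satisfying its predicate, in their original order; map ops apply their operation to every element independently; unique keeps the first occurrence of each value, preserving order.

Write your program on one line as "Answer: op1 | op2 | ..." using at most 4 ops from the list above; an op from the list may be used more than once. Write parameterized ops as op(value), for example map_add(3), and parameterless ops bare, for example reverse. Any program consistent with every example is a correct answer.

map_mul(-1) | filter_even | take(1)

Check, running the answer program on each example:
  [25, 45, 42] -> [-25, -45, -42] -> [-42] -> [-42]
  [-46, 33, -2] -> [46, -33, 2] -> [46, 2] -> [46]
  [-41, 9, 47, 44, 13, -24, 32] -> [41, -9, -47, -44, -13, 24, -32] -> [-44, 24, -32] -> [-44]
  [-32, -25, -20, 15, 36, 1, 11, -4, -40] -> [32, 25, 20, -15, -36, -1, -11, 4, 40] -> [32, 20, -36, 4, 40] -> [32]
  [-5, -44, -47, -44] -> [5, 44, 47, 44] -> [44, 44] -> [44]
  [18, -45, -43, 12, -21, 7] -> [-18, 45, 43, -12, 21, -7] -> [-18, -12] -> [-18]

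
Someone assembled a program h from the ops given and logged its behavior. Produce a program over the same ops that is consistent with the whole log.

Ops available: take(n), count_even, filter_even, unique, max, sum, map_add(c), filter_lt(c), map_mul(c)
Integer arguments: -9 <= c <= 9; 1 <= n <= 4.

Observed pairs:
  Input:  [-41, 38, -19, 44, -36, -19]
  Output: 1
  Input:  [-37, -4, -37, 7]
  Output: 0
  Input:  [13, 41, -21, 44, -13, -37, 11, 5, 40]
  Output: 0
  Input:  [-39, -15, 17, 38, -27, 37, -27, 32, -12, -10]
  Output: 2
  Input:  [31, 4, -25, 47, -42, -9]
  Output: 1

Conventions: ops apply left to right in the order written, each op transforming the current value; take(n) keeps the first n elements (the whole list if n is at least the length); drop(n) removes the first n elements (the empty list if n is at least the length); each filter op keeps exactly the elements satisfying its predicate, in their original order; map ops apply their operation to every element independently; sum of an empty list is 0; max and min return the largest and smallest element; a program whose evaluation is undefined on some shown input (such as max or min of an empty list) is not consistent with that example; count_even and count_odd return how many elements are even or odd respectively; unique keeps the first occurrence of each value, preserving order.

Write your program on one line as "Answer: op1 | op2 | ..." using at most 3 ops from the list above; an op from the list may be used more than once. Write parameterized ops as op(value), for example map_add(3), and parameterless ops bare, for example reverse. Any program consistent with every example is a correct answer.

unique | filter_lt(-8) | count_even

Check, running the answer program on each example:
  [-41, 38, -19, 44, -36, -19] -> [-41, 38, -19, 44, -36] -> [-41, -19, -36] -> 1
  [-37, -4, -37, 7] -> [-37, -4, 7] -> [-37] -> 0
  [13, 41, -21, 44, -13, -37, 11, 5, 40] -> [13, 41, -21, 44, -13, -37, 11, 5, 40] -> [-21, -13, -37] -> 0
  [-39, -15, 17, 38, -27, 37, -27, 32, -12, -10] -> [-39, -15, 17, 38, -27, 37, 32, -12, -10] -> [-39, -15, -27, -12, -10] -> 2
  [31, 4, -25, 47, -42, -9] -> [31, 4, -25, 47, -42, -9] -> [-25, -42, -9] -> 1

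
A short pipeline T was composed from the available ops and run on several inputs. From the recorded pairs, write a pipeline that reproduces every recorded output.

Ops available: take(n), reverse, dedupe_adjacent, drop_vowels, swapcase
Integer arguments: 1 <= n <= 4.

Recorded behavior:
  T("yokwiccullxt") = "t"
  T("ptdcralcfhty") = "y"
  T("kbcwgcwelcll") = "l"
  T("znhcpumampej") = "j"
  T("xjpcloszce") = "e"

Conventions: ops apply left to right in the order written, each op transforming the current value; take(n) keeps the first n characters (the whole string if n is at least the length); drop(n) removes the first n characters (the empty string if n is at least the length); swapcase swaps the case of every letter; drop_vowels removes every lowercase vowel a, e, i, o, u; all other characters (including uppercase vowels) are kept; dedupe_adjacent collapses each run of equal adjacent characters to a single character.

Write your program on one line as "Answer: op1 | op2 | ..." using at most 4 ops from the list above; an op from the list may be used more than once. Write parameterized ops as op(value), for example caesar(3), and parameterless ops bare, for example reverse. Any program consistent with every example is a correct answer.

swapcase | reverse | swapcase | take(1)

Check, running the answer program on each example:
  "yokwiccullxt" -> "YOKWICCULLXT" -> "TXLLUCCIWKOY" -> "txllucciwkoy" -> "t"
  "ptdcralcfhty" -> "PTDCRALCFHTY" -> "YTHFCLARCDTP" -> "ythfclarcdtp" -> "y"
  "kbcwgcwelcll" -> "KBCWGCWELCLL" -> "LLCLEWCGWCBK" -> "llclewcgwcbk" -> "l"
  "znhcpumampej" -> "ZNHCPUMAMPEJ" -> "JEPMAMUPCHNZ" -> "jepmamupchnz" -> "j"
  "xjpcloszce" -> "XJPCLOSZCE" -> "ECZSOLCPJX" -> "eczsolcpjx" -> "e"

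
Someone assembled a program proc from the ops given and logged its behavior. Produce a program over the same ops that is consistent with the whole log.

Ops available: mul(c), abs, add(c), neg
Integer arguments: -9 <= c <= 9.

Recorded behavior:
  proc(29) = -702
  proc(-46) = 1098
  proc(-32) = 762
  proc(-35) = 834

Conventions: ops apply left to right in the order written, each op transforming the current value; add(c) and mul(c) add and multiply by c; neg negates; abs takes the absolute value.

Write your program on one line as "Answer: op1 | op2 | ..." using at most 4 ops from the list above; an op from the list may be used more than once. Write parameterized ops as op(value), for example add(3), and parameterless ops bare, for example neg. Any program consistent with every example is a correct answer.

mul(-3) | mul(-8) | add(6) | neg

Check, running the answer program on each example:
  29 -> -87 -> 696 -> 702 -> -702
  -46 -> 138 -> -1104 -> -1098 -> 1098
  -32 -> 96 -> -768 -> -762 -> 762
  -35 -> 105 -> -840 -> -834 -> 834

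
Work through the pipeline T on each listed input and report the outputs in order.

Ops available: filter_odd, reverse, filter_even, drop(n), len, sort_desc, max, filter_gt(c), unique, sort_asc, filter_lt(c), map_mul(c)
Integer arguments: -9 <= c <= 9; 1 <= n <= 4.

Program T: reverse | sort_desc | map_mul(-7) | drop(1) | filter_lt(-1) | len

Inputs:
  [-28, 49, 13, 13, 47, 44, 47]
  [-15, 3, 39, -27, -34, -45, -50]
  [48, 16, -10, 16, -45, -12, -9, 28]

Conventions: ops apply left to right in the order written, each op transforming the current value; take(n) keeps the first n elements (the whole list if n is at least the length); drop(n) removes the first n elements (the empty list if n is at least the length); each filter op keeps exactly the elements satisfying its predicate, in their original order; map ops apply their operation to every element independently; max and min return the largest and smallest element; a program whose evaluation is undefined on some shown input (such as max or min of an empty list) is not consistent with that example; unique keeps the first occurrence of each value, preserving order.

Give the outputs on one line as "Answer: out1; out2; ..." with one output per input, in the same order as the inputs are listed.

Execution, op by op:
  [-28, 49, 13, 13, 47, 44, 47] -> [47, 44, 47, 13, 13, 49, -28] -> [49, 47, 47, 44, 13, 13, -28] -> [-343, -329, -329, -308, -91, -91, 196] -> [-329, -329, -308, -91, -91, 196] -> [-329, -329, -308, -91, -91] -> 5
  [-15, 3, 39, -27, -34, -45, -50] -> [-50, -45, -34, -27, 39, 3, -15] -> [39, 3, -15, -27, -34, -45, -50] -> [-273, -21, 105, 189, 238, 315, 350] -> [-21, 105, 189, 238, 315, 350] -> [-21] -> 1
  [48, 16, -10, 16, -45, -12, -9, 28] -> [28, -9, -12, -45, 16, -10, 16, 48] -> [48, 28, 16, 16, -9, -10, -12, -45] -> [-336, -196, -112, -112, 63, 70, 84, 315] -> [-196, -112, -112, 63, 70, 84, 315] -> [-196, -112, -112] -> 3

5; 1; 3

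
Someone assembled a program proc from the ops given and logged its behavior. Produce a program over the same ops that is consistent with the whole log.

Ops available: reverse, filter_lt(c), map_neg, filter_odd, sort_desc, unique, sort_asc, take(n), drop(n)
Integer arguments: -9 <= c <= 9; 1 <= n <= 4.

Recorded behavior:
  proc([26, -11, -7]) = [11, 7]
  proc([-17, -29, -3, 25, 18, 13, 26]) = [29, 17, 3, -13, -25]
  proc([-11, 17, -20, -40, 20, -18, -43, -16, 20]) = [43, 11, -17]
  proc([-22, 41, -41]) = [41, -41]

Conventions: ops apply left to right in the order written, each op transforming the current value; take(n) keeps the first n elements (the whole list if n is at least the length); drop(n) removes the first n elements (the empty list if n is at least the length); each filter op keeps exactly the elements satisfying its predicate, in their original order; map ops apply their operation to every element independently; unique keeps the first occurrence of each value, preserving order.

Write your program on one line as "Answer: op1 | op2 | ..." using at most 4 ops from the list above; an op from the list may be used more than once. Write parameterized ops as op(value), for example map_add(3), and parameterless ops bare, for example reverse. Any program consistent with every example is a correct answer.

sort_desc | reverse | filter_odd | map_neg

Check, running the answer program on each example:
  [26, -11, -7] -> [26, -7, -11] -> [-11, -7, 26] -> [-11, -7] -> [11, 7]
  [-17, -29, -3, 25, 18, 13, 26] -> [26, 25, 18, 13, -3, -17, -29] -> [-29, -17, -3, 13, 18, 25, 26] -> [-29, -17, -3, 13, 25] -> [29, 17, 3, -13, -25]
  [-11, 17, -20, -40, 20, -18, -43, -16, 20] -> [20, 20, 17, -11, -16, -18, -20, -40, -43] -> [-43, -40, -20, -18, -16, -11, 17, 20, 20] -> [-43, -11, 17] -> [43, 11, -17]
  [-22, 41, -41] -> [41, -22, -41] -> [-41, -22, 41] -> [-41, 41] -> [41, -41]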